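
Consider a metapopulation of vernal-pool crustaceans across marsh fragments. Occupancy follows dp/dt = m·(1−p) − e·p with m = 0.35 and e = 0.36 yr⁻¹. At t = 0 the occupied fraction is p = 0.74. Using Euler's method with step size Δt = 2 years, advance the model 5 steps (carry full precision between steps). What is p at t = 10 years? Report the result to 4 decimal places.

Update rule: p ← p + [m·(1−p) − e·p]·Δt with Δt = 2.
  1  |  dp/dt·Δt = -0.350800  |  p_1 = 0.389200
  2  |  dp/dt·Δt = +0.147336  |  p_2 = 0.536536
  3  |  dp/dt·Δt = -0.061881  |  p_3 = 0.474655
  4  |  dp/dt·Δt = +0.025990  |  p_4 = 0.500645
  5  |  dp/dt·Δt = -0.010916  |  p_5 = 0.489729

0.4897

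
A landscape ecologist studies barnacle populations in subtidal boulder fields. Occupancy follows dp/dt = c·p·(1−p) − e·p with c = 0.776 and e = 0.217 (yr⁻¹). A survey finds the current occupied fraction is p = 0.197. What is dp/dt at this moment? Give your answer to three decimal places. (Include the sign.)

0.080

Colonization term: c·p·(1−p) = 0.776×0.197×0.8030 = 0.12276.
Extinction term: e·p = 0.04275.
dp/dt = 0.12276 − 0.04275 = 0.08001.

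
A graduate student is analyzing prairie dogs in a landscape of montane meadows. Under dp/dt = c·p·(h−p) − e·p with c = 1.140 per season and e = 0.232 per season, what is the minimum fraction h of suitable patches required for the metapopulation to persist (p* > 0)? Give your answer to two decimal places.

p* = h − e/c is positive only when h > e/c.
h_min = e/c = 0.232/1.140 = 0.2035.

0.20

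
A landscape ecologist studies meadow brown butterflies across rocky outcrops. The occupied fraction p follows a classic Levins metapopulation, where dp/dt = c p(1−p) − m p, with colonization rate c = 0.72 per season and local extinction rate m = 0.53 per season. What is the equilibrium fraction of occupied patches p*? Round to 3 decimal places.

Setting dp/dt = 0 and dividing through by p* gives c·(1−p*) = m.
So p* = 1 − m/c = 1 − 0.53/0.72 = 1 − 0.7361 = 0.2639.

0.264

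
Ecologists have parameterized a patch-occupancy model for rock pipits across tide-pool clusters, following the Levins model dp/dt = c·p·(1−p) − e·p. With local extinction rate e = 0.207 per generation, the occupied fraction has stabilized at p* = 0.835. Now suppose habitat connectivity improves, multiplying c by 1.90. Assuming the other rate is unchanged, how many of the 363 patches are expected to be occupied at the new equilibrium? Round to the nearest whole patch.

331

Balance c(1−p*) = e gives c = e/(1 − 0.83500) = 0.207/0.16500 = 1.25455.
New p* = 1 − e/c = 1 − 0.20700/2.38365 = 0.91316.
Expected occupied = 363 × 0.91316 = 331.48 ≈ 331.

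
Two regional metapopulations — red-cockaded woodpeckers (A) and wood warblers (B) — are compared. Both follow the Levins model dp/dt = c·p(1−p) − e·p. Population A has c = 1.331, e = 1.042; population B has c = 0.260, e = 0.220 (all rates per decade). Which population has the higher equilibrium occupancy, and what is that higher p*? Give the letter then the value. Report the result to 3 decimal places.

A, 0.217

A: p*_A = 1 − 1.042/1.331 = 0.2171.
B: p*_B = 1 − 0.220/0.260 = 0.1538.
A is higher at 0.2171.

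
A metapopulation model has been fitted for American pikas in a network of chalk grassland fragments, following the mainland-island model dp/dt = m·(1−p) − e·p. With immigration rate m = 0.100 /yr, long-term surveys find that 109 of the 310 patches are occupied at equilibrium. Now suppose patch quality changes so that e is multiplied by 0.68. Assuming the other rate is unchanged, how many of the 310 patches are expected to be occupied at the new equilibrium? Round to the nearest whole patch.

Observed p* = 109/310 = 0.35161.
Balance m(1−p*) = e·p* gives e = m(1−p*)/p* = 0.100×0.64839/0.35161 = 0.18441.
New p* = m/(m+e) = 0.10000/(0.10000+0.12540) = 0.44366.
Expected occupied = 310 × 0.44366 = 137.53 ≈ 138.

138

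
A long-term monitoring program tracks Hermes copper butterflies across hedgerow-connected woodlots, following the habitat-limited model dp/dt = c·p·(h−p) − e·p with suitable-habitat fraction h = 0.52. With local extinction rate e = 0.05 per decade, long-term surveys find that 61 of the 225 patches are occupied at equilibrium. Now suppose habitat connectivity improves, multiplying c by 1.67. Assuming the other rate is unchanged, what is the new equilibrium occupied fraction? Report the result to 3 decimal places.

0.371

Observed p* = 61/225 = 0.27111.
Balance c(h−p*) = e gives c = e/(0.52 − 0.27111) = 0.05/0.24889 = 0.20089.
New p* = 0.52 − e/c = 0.52 − 0.05000/0.33549 = 0.37096.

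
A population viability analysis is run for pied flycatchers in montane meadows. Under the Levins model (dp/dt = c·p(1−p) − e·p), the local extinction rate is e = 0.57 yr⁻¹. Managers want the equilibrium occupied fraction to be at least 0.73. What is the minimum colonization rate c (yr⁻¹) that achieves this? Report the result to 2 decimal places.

2.11

p* = 1 − e/c ≥ 0.73 requires e/c ≤ 0.2700, i.e. c ≥ e/0.2700.
c_min = 0.57/0.2700 = 2.1111.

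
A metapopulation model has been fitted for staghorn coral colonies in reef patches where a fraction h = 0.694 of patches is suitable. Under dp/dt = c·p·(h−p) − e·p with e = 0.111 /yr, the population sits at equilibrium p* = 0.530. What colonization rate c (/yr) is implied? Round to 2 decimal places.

0.68

At equilibrium c(h−p*) = e, so c = e/(h−p*).
c = 0.111/(0.694 − 0.530) = 0.111/0.1640 = 0.6768.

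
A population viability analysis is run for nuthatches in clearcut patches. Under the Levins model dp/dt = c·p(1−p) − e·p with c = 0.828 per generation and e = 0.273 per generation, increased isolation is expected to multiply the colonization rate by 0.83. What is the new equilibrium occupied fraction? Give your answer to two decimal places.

Before: p* = 1 − 0.273/0.828 = 0.6703.
After the change, c = 0.68724, e = 0.273, so p* = 1 − 0.273/0.68724 = 0.6028.

0.60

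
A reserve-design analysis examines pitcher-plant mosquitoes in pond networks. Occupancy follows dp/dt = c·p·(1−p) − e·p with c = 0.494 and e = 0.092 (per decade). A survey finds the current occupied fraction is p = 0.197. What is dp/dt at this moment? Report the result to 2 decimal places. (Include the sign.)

Colonization term: c·p·(1−p) = 0.494×0.197×0.8030 = 0.07815.
Extinction term: e·p = 0.01812.
dp/dt = 0.07815 − 0.01812 = 0.06002.

0.06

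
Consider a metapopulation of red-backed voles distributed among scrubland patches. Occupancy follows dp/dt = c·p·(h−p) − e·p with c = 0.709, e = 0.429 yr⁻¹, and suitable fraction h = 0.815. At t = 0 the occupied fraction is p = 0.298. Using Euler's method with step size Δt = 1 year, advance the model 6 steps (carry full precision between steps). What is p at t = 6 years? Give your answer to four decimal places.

Update rule: p ← p + [c·p·(h−p) − e·p]·Δt with Δt = 1.
  1  |  dp/dt·Δt = -0.018609  |  p_1 = 0.279391
  2  |  dp/dt·Δt = -0.013761  |  p_2 = 0.265630
  3  |  dp/dt·Δt = -0.010491  |  p_3 = 0.255138
  4  |  dp/dt·Δt = -0.008179  |  p_4 = 0.246959
  5  |  dp/dt·Δt = -0.006485  |  p_5 = 0.240474
  6  |  dp/dt·Δt = -0.005209  |  p_6 = 0.235265

0.2353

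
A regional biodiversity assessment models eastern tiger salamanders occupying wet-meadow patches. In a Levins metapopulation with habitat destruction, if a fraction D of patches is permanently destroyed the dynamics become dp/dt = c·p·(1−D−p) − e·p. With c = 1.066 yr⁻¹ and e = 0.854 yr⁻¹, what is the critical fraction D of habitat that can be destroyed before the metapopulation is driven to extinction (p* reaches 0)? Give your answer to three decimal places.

0.199

The nontrivial equilibrium is p* = (1−D) − e/c; extinction occurs when this hits zero.
So D_crit = 1 − e/c = 1 − 0.854/1.066 = 1 − 0.8011 = 0.1989.
Note this equals the original equilibrium occupancy — the Levins extinction-debt result.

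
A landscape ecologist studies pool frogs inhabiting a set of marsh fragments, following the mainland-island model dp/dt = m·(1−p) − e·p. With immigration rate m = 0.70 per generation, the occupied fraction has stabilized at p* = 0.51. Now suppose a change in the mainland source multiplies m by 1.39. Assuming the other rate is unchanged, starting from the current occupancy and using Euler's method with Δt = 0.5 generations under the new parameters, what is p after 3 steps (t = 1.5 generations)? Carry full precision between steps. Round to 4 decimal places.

Balance m(1−p*) = e·p* gives e = m(1−p*)/p* = 0.70×0.49000/0.51000 = 0.67255.
Starting from p₀ = 0.51000; update p ← p + (dp/dt)·Δt with the new parameters.
step 1: Δp = +0.06688, p = 0.57688
step 2: Δp = +0.01185, p = 0.58874
step 3: Δp = +0.00210, p = 0.59084

0.5908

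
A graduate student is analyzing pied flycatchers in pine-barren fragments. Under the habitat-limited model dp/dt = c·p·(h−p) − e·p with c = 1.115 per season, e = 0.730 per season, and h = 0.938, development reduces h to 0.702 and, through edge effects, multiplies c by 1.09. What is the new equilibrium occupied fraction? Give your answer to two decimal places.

Before: p* = h − e/c = 0.938 − 0.730/1.115 = 0.938 − 0.6547 = 0.2833.
After: c = 1.21535, e = 0.73, h = 0.702; p* = 0.702 − 0.73/1.21535 = 0.1013.

0.10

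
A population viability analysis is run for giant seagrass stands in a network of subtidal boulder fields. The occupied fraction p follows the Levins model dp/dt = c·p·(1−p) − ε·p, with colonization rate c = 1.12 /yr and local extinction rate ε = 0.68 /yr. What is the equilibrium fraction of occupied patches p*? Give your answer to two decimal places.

At equilibrium, colonization balances extinction: c·p*·(1−p*) = ε·p*.
So p* = 1 − ε/c = 1 − 0.68/1.12 = 1 − 0.6071 = 0.3929.

0.39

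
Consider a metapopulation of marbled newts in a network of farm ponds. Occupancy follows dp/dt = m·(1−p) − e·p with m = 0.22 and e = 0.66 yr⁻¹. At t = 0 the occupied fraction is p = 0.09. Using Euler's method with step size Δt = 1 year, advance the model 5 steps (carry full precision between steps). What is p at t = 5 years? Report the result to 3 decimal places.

Update rule: p ← p + [m·(1−p) − e·p]·Δt with Δt = 1.
step 1: Δp = +0.14080, p = 0.23080
step 2: Δp = +0.01690, p = 0.24770
step 3: Δp = +0.00203, p = 0.24972
step 4: Δp = +0.00024, p = 0.24997
step 5: Δp = +0.00003, p = 0.25000

0.250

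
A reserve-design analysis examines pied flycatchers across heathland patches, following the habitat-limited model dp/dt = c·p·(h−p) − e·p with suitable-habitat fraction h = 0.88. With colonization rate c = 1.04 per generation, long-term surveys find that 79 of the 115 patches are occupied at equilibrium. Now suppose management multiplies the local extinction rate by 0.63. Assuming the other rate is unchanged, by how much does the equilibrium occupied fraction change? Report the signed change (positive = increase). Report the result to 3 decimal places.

Observed p* = 79/115 = 0.68696.
Balance c(h−p*) = e gives e = 1.04×(0.88 − 0.68696) = 0.20076.
New p* = 0.88 − e/c = 0.88 − 0.12648/1.04000 = 0.75838.
Δp* = 0.75838 − 0.68696 = +0.07142.

0.071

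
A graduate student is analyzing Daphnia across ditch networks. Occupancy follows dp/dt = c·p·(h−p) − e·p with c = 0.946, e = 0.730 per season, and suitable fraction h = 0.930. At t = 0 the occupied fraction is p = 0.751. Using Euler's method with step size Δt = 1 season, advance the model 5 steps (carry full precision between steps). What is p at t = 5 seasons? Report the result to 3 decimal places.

Update rule: p ← p + [c·p·(h−p) − e·p]·Δt with Δt = 1.
t = 1: p = 0.75100 + (-0.42106) = 0.32994
t = 2: p = 0.32994 + (-0.05356) = 0.27638
t = 3: p = 0.27638 + (-0.03086) = 0.24551
t = 4: p = 0.24551 + (-0.02025) = 0.22526
t = 5: p = 0.22526 + (-0.01426) = 0.21100

0.211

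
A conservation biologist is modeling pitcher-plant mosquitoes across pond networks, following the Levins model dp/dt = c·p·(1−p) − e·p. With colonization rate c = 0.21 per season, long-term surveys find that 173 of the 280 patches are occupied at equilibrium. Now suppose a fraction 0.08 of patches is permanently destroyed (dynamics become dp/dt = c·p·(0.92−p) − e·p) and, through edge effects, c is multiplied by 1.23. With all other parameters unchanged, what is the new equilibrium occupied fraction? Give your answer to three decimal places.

0.609

Observed p* = 173/280 = 0.61786.
Balance c(1−p*) = e gives e = 0.21×(1 − 0.61786) = 0.08025.
New p* = 0.92 − e/c = 0.92 − 0.08025/0.25830 = 0.60931.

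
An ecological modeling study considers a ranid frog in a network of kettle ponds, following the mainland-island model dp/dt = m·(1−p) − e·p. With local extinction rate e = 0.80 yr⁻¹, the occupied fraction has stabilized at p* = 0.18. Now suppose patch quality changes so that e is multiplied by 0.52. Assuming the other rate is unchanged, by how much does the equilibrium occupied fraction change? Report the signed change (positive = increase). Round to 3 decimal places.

Balance m(1−p*) = e·p* gives m = e·p*/(1−p*) = 0.80×0.18000/0.82000 = 0.17561.
New p* = m/(m+e) = 0.17561/(0.17561+0.41600) = 0.29683.
Δp* = 0.29683 − 0.18000 = +0.11683.

0.117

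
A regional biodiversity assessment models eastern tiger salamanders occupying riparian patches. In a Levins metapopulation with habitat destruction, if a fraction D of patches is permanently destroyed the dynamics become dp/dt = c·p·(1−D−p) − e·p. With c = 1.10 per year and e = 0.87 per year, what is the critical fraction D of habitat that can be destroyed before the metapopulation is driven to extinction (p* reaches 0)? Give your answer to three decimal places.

0.209

The nontrivial equilibrium is p* = (1−D) − e/c; extinction occurs when this hits zero.
So D_crit = 1 − e/c = 1 − 0.87/1.10 = 1 − 0.7909 = 0.2091.
Note this equals the original equilibrium occupancy — the Levins extinction-debt result.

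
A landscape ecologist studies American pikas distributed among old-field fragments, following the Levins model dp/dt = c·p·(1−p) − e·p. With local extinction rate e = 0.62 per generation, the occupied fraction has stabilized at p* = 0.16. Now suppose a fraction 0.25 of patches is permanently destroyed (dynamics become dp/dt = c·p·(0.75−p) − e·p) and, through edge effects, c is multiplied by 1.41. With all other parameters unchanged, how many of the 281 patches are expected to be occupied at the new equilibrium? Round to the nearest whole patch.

43

Balance c(1−p*) = e gives c = e/(1 − 0.16000) = 0.62/0.84000 = 0.73810.
New p* = 0.75 − e/c = 0.75 − 0.62000/1.04072 = 0.15426.
Expected occupied = 281 × 0.15426 = 43.35 ≈ 43.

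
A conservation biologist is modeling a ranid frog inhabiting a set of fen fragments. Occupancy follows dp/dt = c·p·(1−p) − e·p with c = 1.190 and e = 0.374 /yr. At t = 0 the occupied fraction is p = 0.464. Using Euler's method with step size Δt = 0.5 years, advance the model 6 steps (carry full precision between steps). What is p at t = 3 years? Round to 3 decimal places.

0.668

Update rule: p ← p + [c·p·(1−p) − e·p]·Δt with Δt = 0.5.
step 1: Δp = +0.06121, p = 0.52521
step 2: Δp = +0.05016, p = 0.57537
step 3: Δp = +0.03778, p = 0.61314
step 4: Δp = +0.02647, p = 0.63962
step 5: Δp = +0.01754, p = 0.65716
step 6: Δp = +0.01116, p = 0.66833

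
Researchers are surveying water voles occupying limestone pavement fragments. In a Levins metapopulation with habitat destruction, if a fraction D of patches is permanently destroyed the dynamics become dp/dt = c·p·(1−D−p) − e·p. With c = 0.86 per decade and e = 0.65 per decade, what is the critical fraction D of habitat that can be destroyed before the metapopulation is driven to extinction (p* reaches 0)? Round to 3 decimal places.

The nontrivial equilibrium is p* = (1−D) − e/c; extinction occurs when this hits zero.
So D_crit = 1 − e/c = 1 − 0.65/0.86 = 1 − 0.7558 = 0.2442.
Note this equals the original equilibrium occupancy — the Levins extinction-debt result.

0.244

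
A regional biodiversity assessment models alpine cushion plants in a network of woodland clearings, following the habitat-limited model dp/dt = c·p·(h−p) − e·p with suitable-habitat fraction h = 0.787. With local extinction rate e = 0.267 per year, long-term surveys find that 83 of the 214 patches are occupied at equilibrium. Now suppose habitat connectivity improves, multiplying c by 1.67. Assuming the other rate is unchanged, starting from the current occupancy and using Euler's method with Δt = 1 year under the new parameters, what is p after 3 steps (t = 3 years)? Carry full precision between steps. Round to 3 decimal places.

Observed p* = 83/214 = 0.38785.
Balance c(h−p*) = e gives c = e/(0.787 − 0.38785) = 0.267/0.39915 = 0.66892.
Starting from p₀ = 0.38785; update p ← p + (dp/dt)·Δt with the new parameters.
p: 0.38785 → 0.45723  (Δp = +0.06938)
p: 0.45723 → 0.50359  (Δp = +0.04636)
p: 0.50359 → 0.52857  (Δp = +0.02498)

0.529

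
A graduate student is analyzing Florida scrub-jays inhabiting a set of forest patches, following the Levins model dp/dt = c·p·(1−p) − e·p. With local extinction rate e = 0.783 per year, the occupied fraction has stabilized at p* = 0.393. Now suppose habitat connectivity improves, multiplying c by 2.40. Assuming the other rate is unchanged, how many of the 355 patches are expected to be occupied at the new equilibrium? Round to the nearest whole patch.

265

Balance c(1−p*) = e gives c = e/(1 − 0.39300) = 0.783/0.60700 = 1.28995.
New p* = 1 − e/c = 1 − 0.78300/3.09588 = 0.74708.
Expected occupied = 355 × 0.74708 = 265.21 ≈ 265.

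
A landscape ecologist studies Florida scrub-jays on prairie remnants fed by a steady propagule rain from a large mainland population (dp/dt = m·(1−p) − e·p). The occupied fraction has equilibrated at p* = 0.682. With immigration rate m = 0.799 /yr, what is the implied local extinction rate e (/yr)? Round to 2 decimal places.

0.37

At equilibrium m(1−p*) = e·p*, so e = m(1−p*)/p*.
e = 0.799 × 0.3180 / 0.682 = 0.3726.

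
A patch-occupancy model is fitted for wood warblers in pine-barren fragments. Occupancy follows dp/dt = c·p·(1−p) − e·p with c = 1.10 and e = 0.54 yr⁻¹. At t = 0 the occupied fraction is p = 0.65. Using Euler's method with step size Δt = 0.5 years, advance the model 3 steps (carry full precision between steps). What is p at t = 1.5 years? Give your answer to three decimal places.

Update rule: p ← p + [c·p·(1−p) − e·p]·Δt with Δt = 0.5.
  1  |  dp/dt·Δt = -0.050375  |  p_1 = 0.599625
  2  |  dp/dt·Δt = -0.029858  |  p_2 = 0.569767
  3  |  dp/dt·Δt = -0.019014  |  p_3 = 0.550753

0.551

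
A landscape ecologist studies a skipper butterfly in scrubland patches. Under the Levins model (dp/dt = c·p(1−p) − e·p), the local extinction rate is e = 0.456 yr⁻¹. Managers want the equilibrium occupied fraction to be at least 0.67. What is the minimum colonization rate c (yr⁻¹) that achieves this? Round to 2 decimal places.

1.38

p* = 1 − e/c ≥ 0.67 requires e/c ≤ 0.3300, i.e. c ≥ e/0.3300.
c_min = 0.456/0.3300 = 1.3818.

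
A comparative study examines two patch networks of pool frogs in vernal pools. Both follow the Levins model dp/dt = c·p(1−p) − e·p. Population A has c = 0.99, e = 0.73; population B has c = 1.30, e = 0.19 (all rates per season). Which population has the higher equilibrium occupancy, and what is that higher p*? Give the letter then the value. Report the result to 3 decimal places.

B, 0.854

A: p*_A = 1 − 0.73/0.99 = 0.2626.
B: p*_B = 1 − 0.19/1.30 = 0.8538.
B is higher at 0.8538.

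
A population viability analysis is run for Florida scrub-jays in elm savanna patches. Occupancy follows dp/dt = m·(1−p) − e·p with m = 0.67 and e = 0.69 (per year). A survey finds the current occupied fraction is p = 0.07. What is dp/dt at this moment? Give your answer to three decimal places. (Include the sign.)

0.575

Colonization term: m·(1−p) = 0.67×0.9300 = 0.62310.
Extinction term: e·p = 0.04830.
dp/dt = 0.62310 − 0.04830 = 0.57480.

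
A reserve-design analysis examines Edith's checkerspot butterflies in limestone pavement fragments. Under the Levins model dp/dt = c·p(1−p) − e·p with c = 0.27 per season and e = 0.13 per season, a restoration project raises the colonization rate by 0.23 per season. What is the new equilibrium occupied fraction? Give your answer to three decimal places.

Before: p* = 1 − 0.13/0.27 = 0.5185.
After the change, c = 0.5, e = 0.13, so p* = 1 − 0.13/0.5 = 0.7400.

0.740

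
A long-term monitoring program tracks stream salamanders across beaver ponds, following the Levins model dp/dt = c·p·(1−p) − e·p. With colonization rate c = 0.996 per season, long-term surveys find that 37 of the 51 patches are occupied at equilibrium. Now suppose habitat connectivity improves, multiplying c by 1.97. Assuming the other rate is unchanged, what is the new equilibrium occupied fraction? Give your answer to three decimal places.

Observed p* = 37/51 = 0.72549.
Balance c(1−p*) = e gives e = 0.996×(1 − 0.72549) = 0.27341.
New p* = 1 − e/c = 1 − 0.27341/1.96212 = 0.86066.

0.861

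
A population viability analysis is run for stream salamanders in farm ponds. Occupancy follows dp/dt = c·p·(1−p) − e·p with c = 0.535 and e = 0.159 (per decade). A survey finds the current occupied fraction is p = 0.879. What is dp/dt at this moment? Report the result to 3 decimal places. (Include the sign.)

Colonization term: c·p·(1−p) = 0.535×0.879×0.1210 = 0.05690.
Extinction term: e·p = 0.13976.
dp/dt = 0.05690 − 0.13976 = -0.08286.

-0.083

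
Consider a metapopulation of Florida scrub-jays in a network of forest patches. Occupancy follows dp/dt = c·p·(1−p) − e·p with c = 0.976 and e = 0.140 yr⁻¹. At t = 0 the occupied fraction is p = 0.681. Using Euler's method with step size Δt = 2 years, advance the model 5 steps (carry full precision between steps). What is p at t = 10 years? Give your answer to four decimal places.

Update rule: p ← p + [c·p·(1−p) − e·p]·Δt with Δt = 2.
step 1: Δp = +0.23337, p = 0.91437
step 2: Δp = -0.10319, p = 0.81118
step 3: Δp = +0.07185, p = 0.88303
step 4: Δp = -0.04563, p = 0.83740
step 5: Δp = +0.03132, p = 0.86871

0.8687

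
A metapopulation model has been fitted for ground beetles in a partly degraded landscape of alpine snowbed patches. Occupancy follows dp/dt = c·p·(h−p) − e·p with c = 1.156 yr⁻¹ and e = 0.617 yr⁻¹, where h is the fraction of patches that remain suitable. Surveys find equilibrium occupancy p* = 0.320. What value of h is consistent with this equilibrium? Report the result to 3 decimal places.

At equilibrium c(h−p*) = e, so h = p* + e/c.
h = 0.320 + 0.617/1.156 = 0.320 + 0.5337 = 0.8537.

0.854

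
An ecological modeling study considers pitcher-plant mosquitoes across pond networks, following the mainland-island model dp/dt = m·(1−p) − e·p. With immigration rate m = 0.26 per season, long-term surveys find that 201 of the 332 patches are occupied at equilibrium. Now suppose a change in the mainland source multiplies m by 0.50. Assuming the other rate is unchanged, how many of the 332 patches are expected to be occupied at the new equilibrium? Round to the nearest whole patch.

144

Observed p* = 201/332 = 0.60542.
Balance m(1−p*) = e·p* gives e = m(1−p*)/p* = 0.26×0.39458/0.60542 = 0.16945.
New p* = m/(m+e) = 0.13000/(0.13000+0.16945) = 0.43413.
Expected occupied = 332 × 0.43413 = 144.13 ≈ 144.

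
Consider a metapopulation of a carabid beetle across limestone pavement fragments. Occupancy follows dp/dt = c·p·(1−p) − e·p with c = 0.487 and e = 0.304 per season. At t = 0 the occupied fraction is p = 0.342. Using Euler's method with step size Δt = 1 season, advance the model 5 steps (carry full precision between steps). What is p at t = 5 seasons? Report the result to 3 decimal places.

Update rule: p ← p + [c·p·(1−p) − e·p]·Δt with Δt = 1.
  1  |  dp/dt·Δt = +0.005625  |  p_1 = 0.347625
  2  |  dp/dt·Δt = +0.004765  |  p_2 = 0.352389
  3  |  dp/dt·Δt = +0.004012  |  p_3 = 0.356402
  4  |  dp/dt·Δt = +0.003362  |  p_4 = 0.359764
  5  |  dp/dt·Δt = +0.002804  |  p_5 = 0.362568

0.363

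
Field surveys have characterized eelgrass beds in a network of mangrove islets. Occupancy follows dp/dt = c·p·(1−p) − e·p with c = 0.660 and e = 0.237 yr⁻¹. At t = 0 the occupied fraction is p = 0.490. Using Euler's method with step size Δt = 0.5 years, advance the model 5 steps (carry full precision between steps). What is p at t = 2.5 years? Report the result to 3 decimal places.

Update rule: p ← p + [c·p·(1−p) − e·p]·Δt with Δt = 0.5.
step 1: Δp = +0.02440, p = 0.51440
step 2: Δp = +0.02147, p = 0.53588
step 3: Δp = +0.01857, p = 0.55445
step 4: Δp = +0.01582, p = 0.57027
step 5: Δp = +0.01329, p = 0.58356

0.584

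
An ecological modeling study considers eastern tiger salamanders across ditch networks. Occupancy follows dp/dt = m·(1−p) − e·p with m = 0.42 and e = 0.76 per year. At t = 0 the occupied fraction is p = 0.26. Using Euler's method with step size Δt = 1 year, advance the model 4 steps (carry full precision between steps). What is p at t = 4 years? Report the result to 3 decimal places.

0.356

Update rule: p ← p + [m·(1−p) − e·p]·Δt with Δt = 1.
  1  |  dp/dt·Δt = +0.113200  |  p_1 = 0.373200
  2  |  dp/dt·Δt = -0.020376  |  p_2 = 0.352824
  3  |  dp/dt·Δt = +0.003668  |  p_3 = 0.356492
  4  |  dp/dt·Δt = -0.000660  |  p_4 = 0.355831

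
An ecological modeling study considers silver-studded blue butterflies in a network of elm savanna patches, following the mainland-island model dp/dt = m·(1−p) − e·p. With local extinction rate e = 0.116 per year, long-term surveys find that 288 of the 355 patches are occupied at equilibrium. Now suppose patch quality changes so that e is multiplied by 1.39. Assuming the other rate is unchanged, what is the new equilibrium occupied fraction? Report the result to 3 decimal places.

0.756

Observed p* = 288/355 = 0.81127.
Balance m(1−p*) = e·p* gives m = e·p*/(1−p*) = 0.116×0.81127/0.18873 = 0.49863.
New p* = m/(m+e) = 0.49863/(0.49863+0.16124) = 0.75565.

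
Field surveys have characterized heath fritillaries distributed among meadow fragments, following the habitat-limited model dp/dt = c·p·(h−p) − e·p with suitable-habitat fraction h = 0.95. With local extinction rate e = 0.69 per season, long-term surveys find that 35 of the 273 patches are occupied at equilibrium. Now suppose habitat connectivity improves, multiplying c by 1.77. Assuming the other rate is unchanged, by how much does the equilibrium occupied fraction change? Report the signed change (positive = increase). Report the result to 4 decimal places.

Observed p* = 35/273 = 0.12821.
Balance c(h−p*) = e gives c = e/(0.95 − 0.12821) = 0.69/0.82179 = 0.83963.
New p* = 0.95 − e/c = 0.95 − 0.69000/1.48615 = 0.48571.
Δp* = 0.48571 − 0.12821 = +0.35750.

0.3575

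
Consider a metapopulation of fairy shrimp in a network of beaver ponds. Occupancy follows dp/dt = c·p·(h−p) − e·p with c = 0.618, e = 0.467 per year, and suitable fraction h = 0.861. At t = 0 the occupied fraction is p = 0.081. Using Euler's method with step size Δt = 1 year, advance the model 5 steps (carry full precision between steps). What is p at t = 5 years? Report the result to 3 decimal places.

0.087

Update rule: p ← p + [c·p·(h−p) − e·p]·Δt with Δt = 1.
p: 0.08100 → 0.08222  (Δp = +0.00122)
p: 0.08222 → 0.08339  (Δp = +0.00117)
p: 0.08339 → 0.08452  (Δp = +0.00113)
p: 0.08452 → 0.08561  (Δp = +0.00109)
p: 0.08561 → 0.08665  (Δp = +0.00104)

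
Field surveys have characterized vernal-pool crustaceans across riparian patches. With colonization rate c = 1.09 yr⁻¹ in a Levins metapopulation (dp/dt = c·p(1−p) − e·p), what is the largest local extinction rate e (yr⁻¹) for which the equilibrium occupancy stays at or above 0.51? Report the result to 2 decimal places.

0.53

1 − e/c ≥ 0.51 ⇒ e ≤ c(1 − 0.51) = 1.09 × 0.4900.
e_max = 0.5341.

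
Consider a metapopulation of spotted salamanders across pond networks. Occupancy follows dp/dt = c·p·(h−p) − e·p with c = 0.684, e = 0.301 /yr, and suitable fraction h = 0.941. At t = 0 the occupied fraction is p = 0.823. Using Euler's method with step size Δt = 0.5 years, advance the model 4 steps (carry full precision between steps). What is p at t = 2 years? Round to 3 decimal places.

Update rule: p ← p + [c·p·(h−p) − e·p]·Δt with Δt = 0.5.
t = 0.5: p = 0.82300 + (-0.09065) = 0.73235
t = 1: p = 0.73235 + (-0.05796) = 0.67439
t = 1.5: p = 0.67439 + (-0.04000) = 0.63439
t = 2: p = 0.63439 + (-0.02895) = 0.60543

0.605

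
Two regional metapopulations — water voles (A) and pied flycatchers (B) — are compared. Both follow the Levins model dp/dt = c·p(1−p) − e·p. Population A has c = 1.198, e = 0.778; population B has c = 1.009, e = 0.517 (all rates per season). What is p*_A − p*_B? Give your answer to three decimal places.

A: p*_A = 1 − 0.778/1.198 = 0.3506.
B: p*_B = 1 − 0.517/1.009 = 0.4876.
p*_A − p*_B = 0.3506 − 0.4876 = -0.1370.

-0.137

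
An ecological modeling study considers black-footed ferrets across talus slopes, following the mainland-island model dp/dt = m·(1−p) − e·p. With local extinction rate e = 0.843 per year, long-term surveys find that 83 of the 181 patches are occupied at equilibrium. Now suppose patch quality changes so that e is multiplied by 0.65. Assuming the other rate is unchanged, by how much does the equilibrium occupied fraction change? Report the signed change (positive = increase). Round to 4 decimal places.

Observed p* = 83/181 = 0.45856.
Balance m(1−p*) = e·p* gives m = e·p*/(1−p*) = 0.843×0.45856/0.54144 = 0.71396.
New p* = m/(m+e) = 0.71396/(0.71396+0.54795) = 0.56578.
Δp* = 0.56578 − 0.45856 = +0.10722.

0.1072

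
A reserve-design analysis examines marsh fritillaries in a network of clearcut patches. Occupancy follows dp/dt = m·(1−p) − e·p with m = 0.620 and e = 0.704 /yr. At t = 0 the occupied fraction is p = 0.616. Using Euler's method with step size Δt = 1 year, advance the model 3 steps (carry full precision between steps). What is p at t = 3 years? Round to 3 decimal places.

Update rule: p ← p + [m·(1−p) − e·p]·Δt with Δt = 1.
t = 1: p = 0.61600 + (-0.19558) = 0.42042
t = 2: p = 0.42042 + (+0.06337) = 0.48379
t = 3: p = 0.48379 + (-0.02053) = 0.46325

0.463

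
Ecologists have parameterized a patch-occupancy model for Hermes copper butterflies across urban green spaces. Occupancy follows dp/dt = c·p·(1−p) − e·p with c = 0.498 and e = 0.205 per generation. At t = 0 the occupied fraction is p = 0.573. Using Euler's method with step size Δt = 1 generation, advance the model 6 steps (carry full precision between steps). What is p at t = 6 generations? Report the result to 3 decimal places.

Update rule: p ← p + [c·p·(1−p) − e·p]·Δt with Δt = 1.
p: 0.57300 → 0.57738  (Δp = +0.00438)
p: 0.57738 → 0.58054  (Δp = +0.00315)
p: 0.58054 → 0.58280  (Δp = +0.00226)
p: 0.58280 → 0.58441  (Δp = +0.00161)
p: 0.58441 → 0.58556  (Δp = +0.00115)
p: 0.58556 → 0.58637  (Δp = +0.00082)

0.586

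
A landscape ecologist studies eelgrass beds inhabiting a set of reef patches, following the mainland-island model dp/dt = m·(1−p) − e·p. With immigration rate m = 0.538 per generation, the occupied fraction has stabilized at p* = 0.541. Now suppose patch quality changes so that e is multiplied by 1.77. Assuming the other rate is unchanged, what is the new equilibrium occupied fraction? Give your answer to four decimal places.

0.3997

Balance m(1−p*) = e·p* gives e = m(1−p*)/p* = 0.538×0.45900/0.54100 = 0.45645.
New p* = m/(m+e) = 0.53800/(0.53800+0.80792) = 0.39973.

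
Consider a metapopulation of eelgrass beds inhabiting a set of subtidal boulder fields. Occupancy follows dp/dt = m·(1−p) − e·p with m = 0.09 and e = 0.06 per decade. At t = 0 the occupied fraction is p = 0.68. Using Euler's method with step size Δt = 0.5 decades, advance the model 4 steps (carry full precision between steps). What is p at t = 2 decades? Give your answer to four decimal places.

Update rule: p ← p + [m·(1−p) − e·p]·Δt with Δt = 0.5.
  1  |  dp/dt·Δt = -0.006000  |  p_1 = 0.674000
  2  |  dp/dt·Δt = -0.005550  |  p_2 = 0.668450
  3  |  dp/dt·Δt = -0.005134  |  p_3 = 0.663316
  4  |  dp/dt·Δt = -0.004749  |  p_4 = 0.658568

0.6586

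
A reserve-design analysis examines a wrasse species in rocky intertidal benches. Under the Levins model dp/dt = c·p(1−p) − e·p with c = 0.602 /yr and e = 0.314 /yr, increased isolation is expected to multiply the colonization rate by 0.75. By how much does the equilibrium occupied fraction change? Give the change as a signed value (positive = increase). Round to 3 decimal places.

-0.174

Before: p* = 1 − 0.314/0.602 = 0.4784.
After the change, c = 0.4515, e = 0.314, so p* = 1 − 0.314/0.4515 = 0.3045.
Δp* = 0.3045 − 0.4784 = -0.1739.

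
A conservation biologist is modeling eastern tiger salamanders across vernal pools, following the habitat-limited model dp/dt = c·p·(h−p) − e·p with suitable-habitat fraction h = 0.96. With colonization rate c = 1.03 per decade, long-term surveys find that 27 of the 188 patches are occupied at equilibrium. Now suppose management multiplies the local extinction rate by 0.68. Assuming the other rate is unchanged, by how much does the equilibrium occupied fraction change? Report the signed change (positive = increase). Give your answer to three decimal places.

0.261

Observed p* = 27/188 = 0.14362.
Balance c(h−p*) = e gives e = 1.03×(0.96 − 0.14362) = 0.84087.
New p* = 0.96 − e/c = 0.96 − 0.57179/1.03000 = 0.40486.
Δp* = 0.40486 − 0.14362 = +0.26124.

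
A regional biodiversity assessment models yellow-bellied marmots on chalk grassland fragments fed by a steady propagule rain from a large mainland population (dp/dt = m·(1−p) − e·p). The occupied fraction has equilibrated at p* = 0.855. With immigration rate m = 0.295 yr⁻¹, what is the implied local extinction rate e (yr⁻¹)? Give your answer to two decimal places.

0.05

At equilibrium m(1−p*) = e·p*, so e = m(1−p*)/p*.
e = 0.295 × 0.1450 / 0.855 = 0.0500.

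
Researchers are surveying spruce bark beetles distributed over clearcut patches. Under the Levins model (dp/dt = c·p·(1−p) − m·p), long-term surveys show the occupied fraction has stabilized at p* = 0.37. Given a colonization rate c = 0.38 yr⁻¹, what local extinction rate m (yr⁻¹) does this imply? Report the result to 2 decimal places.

0.24

At equilibrium c(1−p*) = m.
m = 0.38 × (1 − 0.37) = 0.38 × 0.6300 = 0.2394.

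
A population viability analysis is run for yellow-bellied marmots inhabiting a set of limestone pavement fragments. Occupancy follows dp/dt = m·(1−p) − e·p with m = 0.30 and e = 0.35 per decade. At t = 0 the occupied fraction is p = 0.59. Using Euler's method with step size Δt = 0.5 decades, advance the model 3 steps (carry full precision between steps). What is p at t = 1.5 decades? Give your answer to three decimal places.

0.501

Update rule: p ← p + [m·(1−p) − e·p]·Δt with Δt = 0.5.
step 1: Δp = -0.04175, p = 0.54825
step 2: Δp = -0.02818, p = 0.52007
step 3: Δp = -0.01902, p = 0.50105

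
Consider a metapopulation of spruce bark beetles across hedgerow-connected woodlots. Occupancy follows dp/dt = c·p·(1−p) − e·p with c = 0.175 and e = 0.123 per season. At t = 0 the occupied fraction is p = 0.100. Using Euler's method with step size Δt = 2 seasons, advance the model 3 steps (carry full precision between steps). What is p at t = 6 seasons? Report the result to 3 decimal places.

Update rule: p ← p + [c·p·(1−p) − e·p]·Δt with Δt = 2.
t = 2: p = 0.10000 + (+0.00690) = 0.10690
t = 4: p = 0.10690 + (+0.00712) = 0.11402
t = 6: p = 0.11402 + (+0.00731) = 0.12133

0.121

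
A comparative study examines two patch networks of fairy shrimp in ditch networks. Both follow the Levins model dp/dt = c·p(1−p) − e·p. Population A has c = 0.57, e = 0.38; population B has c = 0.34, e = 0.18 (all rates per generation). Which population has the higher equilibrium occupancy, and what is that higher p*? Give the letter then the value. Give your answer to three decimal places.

A: p*_A = 1 − 0.38/0.57 = 0.3333.
B: p*_B = 1 − 0.18/0.34 = 0.4706.
B is higher at 0.4706.

B, 0.471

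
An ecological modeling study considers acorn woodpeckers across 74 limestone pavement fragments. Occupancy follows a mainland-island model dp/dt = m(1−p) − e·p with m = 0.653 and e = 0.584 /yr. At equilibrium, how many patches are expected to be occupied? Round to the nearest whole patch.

39

p* = m/(m+e) = 0.653/1.2370 = 0.5279.
Expected occupied patches = N × p* = 74 × 0.5279 = 39.06 ≈ 39.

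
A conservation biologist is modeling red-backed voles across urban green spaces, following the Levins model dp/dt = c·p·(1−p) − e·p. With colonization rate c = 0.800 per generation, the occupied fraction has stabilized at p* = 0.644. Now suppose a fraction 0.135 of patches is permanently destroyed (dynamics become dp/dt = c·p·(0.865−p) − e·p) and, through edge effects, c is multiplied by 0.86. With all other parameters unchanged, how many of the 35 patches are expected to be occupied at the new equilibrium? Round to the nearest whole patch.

16

Balance c(1−p*) = e gives e = 0.800×(1 − 0.64400) = 0.28480.
New p* = 0.865 − e/c = 0.865 − 0.28480/0.68800 = 0.45105.
Expected occupied = 35 × 0.45105 = 15.79 ≈ 16.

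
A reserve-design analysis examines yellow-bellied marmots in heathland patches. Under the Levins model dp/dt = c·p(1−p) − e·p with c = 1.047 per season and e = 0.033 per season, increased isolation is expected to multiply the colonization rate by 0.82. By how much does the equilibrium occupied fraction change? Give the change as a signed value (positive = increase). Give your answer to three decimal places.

Before: p* = 1 − 0.033/1.047 = 0.9685.
After the change, c = 0.85854, e = 0.033, so p* = 1 − 0.033/0.85854 = 0.9616.
Δp* = 0.9616 − 0.9685 = -0.0069.

-0.007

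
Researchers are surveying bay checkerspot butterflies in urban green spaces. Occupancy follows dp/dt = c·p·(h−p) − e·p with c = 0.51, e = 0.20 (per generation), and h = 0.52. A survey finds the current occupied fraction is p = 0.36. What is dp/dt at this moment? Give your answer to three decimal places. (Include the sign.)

-0.043

Colonization term: c·p·(h−p) = 0.51×0.36×0.1600 = 0.02938.
Extinction term: e·p = 0.07200.
dp/dt = 0.02938 − 0.07200 = -0.04262.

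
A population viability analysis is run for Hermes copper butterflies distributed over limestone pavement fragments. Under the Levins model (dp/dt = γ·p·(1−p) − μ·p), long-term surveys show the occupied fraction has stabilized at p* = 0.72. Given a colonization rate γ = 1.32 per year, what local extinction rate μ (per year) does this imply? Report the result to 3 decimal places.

0.370

At equilibrium γ(1−p*) = μ.
μ = 1.32 × (1 − 0.72) = 1.32 × 0.2800 = 0.3696.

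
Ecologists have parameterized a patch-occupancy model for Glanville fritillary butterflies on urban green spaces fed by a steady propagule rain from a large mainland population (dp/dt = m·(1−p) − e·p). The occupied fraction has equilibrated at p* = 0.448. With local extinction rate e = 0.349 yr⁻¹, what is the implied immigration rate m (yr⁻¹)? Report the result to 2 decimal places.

0.28

At equilibrium m(1−p*) = e·p*, so m = e·p*/(1−p*).
m = 0.349 × 0.448 / 0.5520 = 0.1564/0.5520 = 0.2832.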